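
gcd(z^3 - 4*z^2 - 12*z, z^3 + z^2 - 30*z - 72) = z - 6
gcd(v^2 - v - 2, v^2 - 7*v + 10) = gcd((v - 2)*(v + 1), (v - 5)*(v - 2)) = v - 2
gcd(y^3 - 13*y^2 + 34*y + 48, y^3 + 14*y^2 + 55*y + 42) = y + 1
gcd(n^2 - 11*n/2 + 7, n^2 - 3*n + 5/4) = 1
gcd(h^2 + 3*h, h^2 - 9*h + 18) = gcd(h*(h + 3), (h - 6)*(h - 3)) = 1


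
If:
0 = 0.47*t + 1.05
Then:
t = -2.23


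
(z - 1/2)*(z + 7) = z^2 + 13*z/2 - 7/2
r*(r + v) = r^2 + r*v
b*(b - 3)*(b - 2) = b^3 - 5*b^2 + 6*b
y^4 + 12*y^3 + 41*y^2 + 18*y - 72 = (y - 1)*(y + 3)*(y + 4)*(y + 6)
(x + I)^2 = x^2 + 2*I*x - 1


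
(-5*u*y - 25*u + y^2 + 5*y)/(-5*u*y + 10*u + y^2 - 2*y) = (y + 5)/(y - 2)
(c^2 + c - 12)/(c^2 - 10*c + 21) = (c + 4)/(c - 7)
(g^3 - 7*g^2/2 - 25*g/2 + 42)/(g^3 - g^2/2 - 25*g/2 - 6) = (2*g^2 + g - 21)/(2*g^2 + 7*g + 3)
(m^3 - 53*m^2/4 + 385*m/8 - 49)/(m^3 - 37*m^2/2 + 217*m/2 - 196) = (m - 7/4)/(m - 7)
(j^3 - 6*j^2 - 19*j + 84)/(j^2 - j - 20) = (j^2 - 10*j + 21)/(j - 5)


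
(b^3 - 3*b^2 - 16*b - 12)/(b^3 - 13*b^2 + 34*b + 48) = (b + 2)/(b - 8)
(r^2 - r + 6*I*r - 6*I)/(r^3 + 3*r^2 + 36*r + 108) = (r - 1)/(r^2 + r*(3 - 6*I) - 18*I)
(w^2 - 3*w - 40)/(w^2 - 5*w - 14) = (-w^2 + 3*w + 40)/(-w^2 + 5*w + 14)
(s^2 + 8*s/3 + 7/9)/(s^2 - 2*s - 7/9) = (3*s + 7)/(3*s - 7)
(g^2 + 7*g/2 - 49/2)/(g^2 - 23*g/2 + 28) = (g + 7)/(g - 8)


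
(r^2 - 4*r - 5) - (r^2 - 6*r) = 2*r - 5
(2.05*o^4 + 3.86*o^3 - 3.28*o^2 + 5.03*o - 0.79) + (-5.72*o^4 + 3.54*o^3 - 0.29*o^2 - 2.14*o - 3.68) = -3.67*o^4 + 7.4*o^3 - 3.57*o^2 + 2.89*o - 4.47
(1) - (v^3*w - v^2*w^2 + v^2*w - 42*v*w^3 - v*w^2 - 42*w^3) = -v^3*w + v^2*w^2 - v^2*w + 42*v*w^3 + v*w^2 + 42*w^3 + 1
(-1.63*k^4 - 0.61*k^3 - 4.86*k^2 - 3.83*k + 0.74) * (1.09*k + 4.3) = -1.7767*k^5 - 7.6739*k^4 - 7.9204*k^3 - 25.0727*k^2 - 15.6624*k + 3.182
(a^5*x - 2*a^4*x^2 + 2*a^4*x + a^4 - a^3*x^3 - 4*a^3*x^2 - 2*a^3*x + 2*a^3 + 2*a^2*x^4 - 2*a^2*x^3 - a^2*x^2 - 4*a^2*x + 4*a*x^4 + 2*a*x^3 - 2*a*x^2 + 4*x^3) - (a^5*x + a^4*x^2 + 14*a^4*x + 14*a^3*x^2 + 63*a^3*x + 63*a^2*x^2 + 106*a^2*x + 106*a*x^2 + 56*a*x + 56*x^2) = -3*a^4*x^2 - 12*a^4*x + a^4 - a^3*x^3 - 18*a^3*x^2 - 65*a^3*x + 2*a^3 + 2*a^2*x^4 - 2*a^2*x^3 - 64*a^2*x^2 - 110*a^2*x + 4*a*x^4 + 2*a*x^3 - 108*a*x^2 - 56*a*x + 4*x^3 - 56*x^2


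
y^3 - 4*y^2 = y^2*(y - 4)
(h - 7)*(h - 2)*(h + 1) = h^3 - 8*h^2 + 5*h + 14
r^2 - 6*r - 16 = (r - 8)*(r + 2)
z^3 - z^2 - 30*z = z*(z - 6)*(z + 5)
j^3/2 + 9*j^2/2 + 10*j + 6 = (j/2 + 1/2)*(j + 2)*(j + 6)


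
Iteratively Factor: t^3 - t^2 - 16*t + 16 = (t + 4)*(t^2 - 5*t + 4) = (t - 1)*(t + 4)*(t - 4)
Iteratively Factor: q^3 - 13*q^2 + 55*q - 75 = (q - 3)*(q^2 - 10*q + 25) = (q - 5)*(q - 3)*(q - 5)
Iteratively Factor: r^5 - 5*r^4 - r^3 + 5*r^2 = (r)*(r^4 - 5*r^3 - r^2 + 5*r) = r*(r + 1)*(r^3 - 6*r^2 + 5*r) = r*(r - 1)*(r + 1)*(r^2 - 5*r) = r^2*(r - 1)*(r + 1)*(r - 5)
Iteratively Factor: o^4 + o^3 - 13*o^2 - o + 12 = (o + 4)*(o^3 - 3*o^2 - o + 3) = (o - 1)*(o + 4)*(o^2 - 2*o - 3) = (o - 3)*(o - 1)*(o + 4)*(o + 1)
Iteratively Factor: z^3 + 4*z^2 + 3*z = (z + 1)*(z^2 + 3*z) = (z + 1)*(z + 3)*(z)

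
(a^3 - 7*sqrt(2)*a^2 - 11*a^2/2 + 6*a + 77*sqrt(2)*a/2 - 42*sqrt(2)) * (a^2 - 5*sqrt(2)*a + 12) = a^5 - 12*sqrt(2)*a^4 - 11*a^4/2 + 88*a^3 + 66*sqrt(2)*a^3 - 451*a^2 - 156*sqrt(2)*a^2 + 492*a + 462*sqrt(2)*a - 504*sqrt(2)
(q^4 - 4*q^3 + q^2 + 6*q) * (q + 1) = q^5 - 3*q^4 - 3*q^3 + 7*q^2 + 6*q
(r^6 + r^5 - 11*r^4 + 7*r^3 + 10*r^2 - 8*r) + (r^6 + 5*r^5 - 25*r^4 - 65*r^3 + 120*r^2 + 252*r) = 2*r^6 + 6*r^5 - 36*r^4 - 58*r^3 + 130*r^2 + 244*r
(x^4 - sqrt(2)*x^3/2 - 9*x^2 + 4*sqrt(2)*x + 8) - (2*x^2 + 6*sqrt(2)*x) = x^4 - sqrt(2)*x^3/2 - 11*x^2 - 2*sqrt(2)*x + 8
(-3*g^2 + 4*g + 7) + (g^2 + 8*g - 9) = -2*g^2 + 12*g - 2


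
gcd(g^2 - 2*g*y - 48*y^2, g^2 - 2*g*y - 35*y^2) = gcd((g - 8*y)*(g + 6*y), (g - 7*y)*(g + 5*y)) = 1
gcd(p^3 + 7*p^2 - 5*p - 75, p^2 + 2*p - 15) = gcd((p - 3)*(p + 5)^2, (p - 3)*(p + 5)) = p^2 + 2*p - 15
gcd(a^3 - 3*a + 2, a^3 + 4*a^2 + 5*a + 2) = a + 2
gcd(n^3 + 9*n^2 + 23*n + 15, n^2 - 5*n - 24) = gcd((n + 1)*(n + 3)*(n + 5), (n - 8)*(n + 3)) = n + 3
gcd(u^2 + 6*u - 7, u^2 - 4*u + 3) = u - 1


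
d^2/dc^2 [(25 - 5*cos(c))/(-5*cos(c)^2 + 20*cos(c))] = (8*(cos(c) - 5)*(cos(c) - 2)^2*sin(c)^2 - (cos(c) - 4)^2*cos(c)^3 + 2*(cos(c) - 4)*(10*cos(c) - 8*cos(2*c) + cos(3*c) + 1)*cos(c))/((cos(c) - 4)^3*cos(c)^3)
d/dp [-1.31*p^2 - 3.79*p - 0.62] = -2.62*p - 3.79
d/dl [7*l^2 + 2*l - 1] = 14*l + 2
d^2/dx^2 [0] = 0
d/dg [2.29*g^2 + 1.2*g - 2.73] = 4.58*g + 1.2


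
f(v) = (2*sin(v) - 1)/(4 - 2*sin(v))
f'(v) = 2*cos(v)/(4 - 2*sin(v)) + 2*(2*sin(v) - 1)*cos(v)/(4 - 2*sin(v))^2 = 3*cos(v)/(2*(sin(v) - 2)^2)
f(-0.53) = -0.40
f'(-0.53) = 0.21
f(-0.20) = -0.32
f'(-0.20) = 0.30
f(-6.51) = -0.33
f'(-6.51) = 0.30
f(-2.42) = -0.44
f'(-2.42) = -0.16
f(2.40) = 0.13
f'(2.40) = -0.63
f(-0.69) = -0.43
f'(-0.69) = 0.17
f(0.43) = -0.05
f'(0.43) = 0.54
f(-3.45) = -0.12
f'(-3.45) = -0.50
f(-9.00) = -0.38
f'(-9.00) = -0.23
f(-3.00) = -0.30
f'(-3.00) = -0.32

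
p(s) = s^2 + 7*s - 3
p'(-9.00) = -11.00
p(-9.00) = 15.00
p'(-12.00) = -17.00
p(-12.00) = 57.00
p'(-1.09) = 4.82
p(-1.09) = -9.44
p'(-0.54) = 5.92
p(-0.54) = -6.49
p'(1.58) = 10.16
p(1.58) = 10.56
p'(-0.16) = 6.68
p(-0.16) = -4.09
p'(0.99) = 8.98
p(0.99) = 4.91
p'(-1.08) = 4.84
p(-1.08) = -9.39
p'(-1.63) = 3.74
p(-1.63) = -11.75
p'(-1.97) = 3.06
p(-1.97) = -12.91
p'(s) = 2*s + 7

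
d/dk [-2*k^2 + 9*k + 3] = 9 - 4*k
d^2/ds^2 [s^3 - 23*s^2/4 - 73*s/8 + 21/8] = 6*s - 23/2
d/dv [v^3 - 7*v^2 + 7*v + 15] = 3*v^2 - 14*v + 7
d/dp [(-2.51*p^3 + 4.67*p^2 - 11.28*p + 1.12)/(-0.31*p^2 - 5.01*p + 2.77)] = (0.7781*p^4 + 25.1502*p^3 - 47.7516*p^2 + 26.5662*p - 25.6344)/(0.0961*p^4 + 3.1062*p^3 + 23.3827*p^2 - 27.7554*p + 7.6729)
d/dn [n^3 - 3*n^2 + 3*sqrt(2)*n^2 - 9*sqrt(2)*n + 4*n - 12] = 3*n^2 - 6*n + 6*sqrt(2)*n - 9*sqrt(2) + 4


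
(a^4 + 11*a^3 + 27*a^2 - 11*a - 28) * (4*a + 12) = 4*a^5 + 56*a^4 + 240*a^3 + 280*a^2 - 244*a - 336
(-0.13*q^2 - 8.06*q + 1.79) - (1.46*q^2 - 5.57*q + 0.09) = -1.59*q^2 - 2.49*q + 1.7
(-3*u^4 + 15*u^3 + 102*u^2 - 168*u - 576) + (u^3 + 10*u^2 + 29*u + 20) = -3*u^4 + 16*u^3 + 112*u^2 - 139*u - 556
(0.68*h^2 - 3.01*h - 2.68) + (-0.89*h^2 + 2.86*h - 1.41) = -0.21*h^2 - 0.15*h - 4.09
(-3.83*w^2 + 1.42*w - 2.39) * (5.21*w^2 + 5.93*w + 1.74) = -19.9543*w^4 - 15.3137*w^3 - 10.6955*w^2 - 11.7019*w - 4.1586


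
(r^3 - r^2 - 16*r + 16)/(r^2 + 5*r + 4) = (r^2 - 5*r + 4)/(r + 1)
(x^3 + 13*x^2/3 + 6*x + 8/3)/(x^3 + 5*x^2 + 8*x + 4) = (x + 4/3)/(x + 2)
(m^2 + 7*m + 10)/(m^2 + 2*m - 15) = (m + 2)/(m - 3)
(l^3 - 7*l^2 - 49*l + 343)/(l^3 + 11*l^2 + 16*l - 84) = (l^2 - 14*l + 49)/(l^2 + 4*l - 12)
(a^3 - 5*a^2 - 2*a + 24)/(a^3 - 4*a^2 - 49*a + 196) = (a^2 - a - 6)/(a^2 - 49)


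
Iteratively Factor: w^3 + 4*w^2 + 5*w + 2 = (w + 2)*(w^2 + 2*w + 1) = (w + 1)*(w + 2)*(w + 1)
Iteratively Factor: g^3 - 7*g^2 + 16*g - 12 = (g - 2)*(g^2 - 5*g + 6) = (g - 3)*(g - 2)*(g - 2)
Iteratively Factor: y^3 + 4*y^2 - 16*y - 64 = (y + 4)*(y^2 - 16) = (y + 4)^2*(y - 4)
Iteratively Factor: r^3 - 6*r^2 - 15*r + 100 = (r - 5)*(r^2 - r - 20) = (r - 5)*(r + 4)*(r - 5)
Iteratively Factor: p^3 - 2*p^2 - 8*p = (p - 4)*(p^2 + 2*p) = (p - 4)*(p + 2)*(p)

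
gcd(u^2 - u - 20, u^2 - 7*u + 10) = u - 5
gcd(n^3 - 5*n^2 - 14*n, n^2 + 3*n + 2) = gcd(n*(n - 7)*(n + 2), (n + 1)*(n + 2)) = n + 2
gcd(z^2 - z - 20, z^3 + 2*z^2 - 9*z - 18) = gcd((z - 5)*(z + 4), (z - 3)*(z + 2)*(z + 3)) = 1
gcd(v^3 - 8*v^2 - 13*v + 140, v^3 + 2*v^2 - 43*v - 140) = v^2 - 3*v - 28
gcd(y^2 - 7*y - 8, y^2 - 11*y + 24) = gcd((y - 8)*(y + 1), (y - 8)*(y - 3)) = y - 8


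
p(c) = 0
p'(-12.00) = 0.00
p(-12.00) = 0.00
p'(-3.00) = 0.00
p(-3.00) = 0.00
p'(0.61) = 0.00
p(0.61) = 0.00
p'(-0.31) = 0.00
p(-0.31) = 0.00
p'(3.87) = 0.00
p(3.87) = 0.00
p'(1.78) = 0.00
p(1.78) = 0.00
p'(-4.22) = 0.00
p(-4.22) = 0.00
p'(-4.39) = 0.00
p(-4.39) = 0.00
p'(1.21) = 0.00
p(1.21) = 0.00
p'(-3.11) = 0.00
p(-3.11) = 0.00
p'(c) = 0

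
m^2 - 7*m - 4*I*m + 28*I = (m - 7)*(m - 4*I)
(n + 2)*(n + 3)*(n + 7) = n^3 + 12*n^2 + 41*n + 42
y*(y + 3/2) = y^2 + 3*y/2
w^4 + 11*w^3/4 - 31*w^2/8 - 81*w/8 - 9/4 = (w - 2)*(w + 1/4)*(w + 3/2)*(w + 3)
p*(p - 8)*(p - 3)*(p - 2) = p^4 - 13*p^3 + 46*p^2 - 48*p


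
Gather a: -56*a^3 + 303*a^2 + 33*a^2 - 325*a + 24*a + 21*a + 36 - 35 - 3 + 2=-56*a^3 + 336*a^2 - 280*a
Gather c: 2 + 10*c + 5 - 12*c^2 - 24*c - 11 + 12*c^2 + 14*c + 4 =0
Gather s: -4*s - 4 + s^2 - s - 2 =s^2 - 5*s - 6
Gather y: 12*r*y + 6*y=y*(12*r + 6)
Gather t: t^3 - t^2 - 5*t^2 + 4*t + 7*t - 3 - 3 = t^3 - 6*t^2 + 11*t - 6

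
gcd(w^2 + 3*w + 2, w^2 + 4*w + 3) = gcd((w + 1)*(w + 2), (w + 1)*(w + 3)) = w + 1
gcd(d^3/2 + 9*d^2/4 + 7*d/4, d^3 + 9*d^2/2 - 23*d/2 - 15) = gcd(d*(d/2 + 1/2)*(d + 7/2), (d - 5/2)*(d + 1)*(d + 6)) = d + 1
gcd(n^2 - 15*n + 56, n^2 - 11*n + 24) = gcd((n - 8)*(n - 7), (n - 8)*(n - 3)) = n - 8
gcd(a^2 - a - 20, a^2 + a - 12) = a + 4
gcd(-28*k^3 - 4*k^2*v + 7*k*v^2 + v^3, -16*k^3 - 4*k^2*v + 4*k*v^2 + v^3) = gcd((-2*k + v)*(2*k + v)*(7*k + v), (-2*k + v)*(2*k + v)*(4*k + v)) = -4*k^2 + v^2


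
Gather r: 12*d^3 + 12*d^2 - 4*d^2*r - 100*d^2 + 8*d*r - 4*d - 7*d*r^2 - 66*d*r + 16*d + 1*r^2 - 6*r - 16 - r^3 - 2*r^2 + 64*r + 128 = 12*d^3 - 88*d^2 + 12*d - r^3 + r^2*(-7*d - 1) + r*(-4*d^2 - 58*d + 58) + 112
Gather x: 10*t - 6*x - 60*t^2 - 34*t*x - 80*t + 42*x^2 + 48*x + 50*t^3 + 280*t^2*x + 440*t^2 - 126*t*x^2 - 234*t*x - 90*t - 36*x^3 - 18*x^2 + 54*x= 50*t^3 + 380*t^2 - 160*t - 36*x^3 + x^2*(24 - 126*t) + x*(280*t^2 - 268*t + 96)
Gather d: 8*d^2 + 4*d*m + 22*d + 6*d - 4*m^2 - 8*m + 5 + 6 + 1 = 8*d^2 + d*(4*m + 28) - 4*m^2 - 8*m + 12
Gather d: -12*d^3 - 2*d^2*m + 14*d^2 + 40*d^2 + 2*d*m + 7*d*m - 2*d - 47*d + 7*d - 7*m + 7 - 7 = -12*d^3 + d^2*(54 - 2*m) + d*(9*m - 42) - 7*m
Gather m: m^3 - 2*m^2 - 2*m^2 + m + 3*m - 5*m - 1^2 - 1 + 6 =m^3 - 4*m^2 - m + 4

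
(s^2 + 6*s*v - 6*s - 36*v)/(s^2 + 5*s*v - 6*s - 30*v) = (s + 6*v)/(s + 5*v)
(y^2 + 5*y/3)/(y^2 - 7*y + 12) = y*(3*y + 5)/(3*(y^2 - 7*y + 12))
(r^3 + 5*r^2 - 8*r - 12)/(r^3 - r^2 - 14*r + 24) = (r^2 + 7*r + 6)/(r^2 + r - 12)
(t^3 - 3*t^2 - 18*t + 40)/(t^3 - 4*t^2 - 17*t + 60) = (t - 2)/(t - 3)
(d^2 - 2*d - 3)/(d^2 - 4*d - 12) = (-d^2 + 2*d + 3)/(-d^2 + 4*d + 12)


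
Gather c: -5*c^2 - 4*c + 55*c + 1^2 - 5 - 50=-5*c^2 + 51*c - 54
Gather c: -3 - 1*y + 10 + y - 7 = 0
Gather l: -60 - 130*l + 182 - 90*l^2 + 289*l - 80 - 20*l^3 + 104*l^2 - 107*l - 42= -20*l^3 + 14*l^2 + 52*l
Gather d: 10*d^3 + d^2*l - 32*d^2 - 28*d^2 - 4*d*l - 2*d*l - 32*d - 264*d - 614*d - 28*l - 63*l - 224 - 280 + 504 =10*d^3 + d^2*(l - 60) + d*(-6*l - 910) - 91*l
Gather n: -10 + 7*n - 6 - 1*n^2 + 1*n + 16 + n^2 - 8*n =0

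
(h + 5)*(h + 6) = h^2 + 11*h + 30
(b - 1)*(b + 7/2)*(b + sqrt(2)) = b^3 + sqrt(2)*b^2 + 5*b^2/2 - 7*b/2 + 5*sqrt(2)*b/2 - 7*sqrt(2)/2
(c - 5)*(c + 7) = c^2 + 2*c - 35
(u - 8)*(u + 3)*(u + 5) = u^3 - 49*u - 120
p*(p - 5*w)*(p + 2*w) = p^3 - 3*p^2*w - 10*p*w^2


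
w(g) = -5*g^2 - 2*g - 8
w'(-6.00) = 58.00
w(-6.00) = -176.00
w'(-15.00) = 148.00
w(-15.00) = -1103.00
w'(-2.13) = 19.30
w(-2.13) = -26.42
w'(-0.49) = 2.90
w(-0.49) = -8.22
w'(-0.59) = 3.90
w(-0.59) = -8.56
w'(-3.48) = 32.80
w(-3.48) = -61.59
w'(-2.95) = 27.50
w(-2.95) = -45.61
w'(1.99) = -21.90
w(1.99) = -31.78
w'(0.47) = -6.70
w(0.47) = -10.04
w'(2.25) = -24.50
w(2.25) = -37.81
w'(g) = -10*g - 2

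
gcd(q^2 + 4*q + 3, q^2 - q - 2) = q + 1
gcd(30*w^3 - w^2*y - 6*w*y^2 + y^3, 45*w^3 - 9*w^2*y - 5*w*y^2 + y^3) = 15*w^2 - 8*w*y + y^2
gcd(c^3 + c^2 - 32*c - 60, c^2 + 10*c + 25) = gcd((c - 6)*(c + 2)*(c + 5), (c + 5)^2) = c + 5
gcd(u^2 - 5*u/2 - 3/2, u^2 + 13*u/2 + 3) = u + 1/2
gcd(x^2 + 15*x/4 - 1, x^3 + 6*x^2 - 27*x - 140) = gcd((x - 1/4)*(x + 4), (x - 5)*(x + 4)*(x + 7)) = x + 4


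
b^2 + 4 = (b - 2*I)*(b + 2*I)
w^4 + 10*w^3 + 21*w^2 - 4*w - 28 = (w - 1)*(w + 2)^2*(w + 7)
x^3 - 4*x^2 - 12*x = x*(x - 6)*(x + 2)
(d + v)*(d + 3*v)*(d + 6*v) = d^3 + 10*d^2*v + 27*d*v^2 + 18*v^3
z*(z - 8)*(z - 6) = z^3 - 14*z^2 + 48*z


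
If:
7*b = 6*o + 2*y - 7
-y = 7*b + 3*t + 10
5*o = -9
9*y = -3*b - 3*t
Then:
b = -51/20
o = -9/5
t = 21/8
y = -1/40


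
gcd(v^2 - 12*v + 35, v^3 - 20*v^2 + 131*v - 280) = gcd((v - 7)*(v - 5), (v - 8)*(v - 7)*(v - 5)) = v^2 - 12*v + 35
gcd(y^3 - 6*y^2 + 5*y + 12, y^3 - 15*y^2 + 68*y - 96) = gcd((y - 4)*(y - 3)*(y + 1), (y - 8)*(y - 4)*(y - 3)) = y^2 - 7*y + 12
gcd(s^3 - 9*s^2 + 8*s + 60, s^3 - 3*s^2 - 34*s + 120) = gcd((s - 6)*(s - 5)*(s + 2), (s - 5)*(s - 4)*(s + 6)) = s - 5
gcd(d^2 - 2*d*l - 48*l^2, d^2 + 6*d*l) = d + 6*l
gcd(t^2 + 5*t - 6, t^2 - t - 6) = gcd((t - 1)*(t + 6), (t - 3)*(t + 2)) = 1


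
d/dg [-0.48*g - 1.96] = -0.480000000000000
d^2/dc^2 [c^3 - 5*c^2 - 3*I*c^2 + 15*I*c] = 6*c - 10 - 6*I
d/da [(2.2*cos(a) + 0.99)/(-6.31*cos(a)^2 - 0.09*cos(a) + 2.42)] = (13.882*sin(a)^2 - 12.4938*cos(a) - 19.2951)*sin(a)/(6.31*cos(a)^2 + 0.09*cos(a) - 2.42)^2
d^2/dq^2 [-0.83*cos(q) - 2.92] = 0.83*cos(q)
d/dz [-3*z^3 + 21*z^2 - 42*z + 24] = -9*z^2 + 42*z - 42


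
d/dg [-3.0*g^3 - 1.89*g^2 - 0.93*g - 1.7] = -9.0*g^2 - 3.78*g - 0.93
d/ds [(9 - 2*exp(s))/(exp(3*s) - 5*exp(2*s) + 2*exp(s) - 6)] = (4*exp(3*s) - 37*exp(2*s) + 90*exp(s) - 6)*exp(s)/(exp(6*s) - 10*exp(5*s) + 29*exp(4*s) - 32*exp(3*s) + 64*exp(2*s) - 24*exp(s) + 36)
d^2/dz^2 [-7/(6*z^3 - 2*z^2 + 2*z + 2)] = 7*((9*z - 1)*(3*z^3 - z^2 + z + 1) - (9*z^2 - 2*z + 1)^2)/(3*z^3 - z^2 + z + 1)^3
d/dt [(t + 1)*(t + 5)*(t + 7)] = 3*t^2 + 26*t + 47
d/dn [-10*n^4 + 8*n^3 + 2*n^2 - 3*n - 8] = -40*n^3 + 24*n^2 + 4*n - 3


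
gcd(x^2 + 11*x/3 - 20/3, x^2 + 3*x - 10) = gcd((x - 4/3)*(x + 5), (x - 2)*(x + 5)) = x + 5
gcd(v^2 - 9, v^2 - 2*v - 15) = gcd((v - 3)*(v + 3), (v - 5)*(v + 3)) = v + 3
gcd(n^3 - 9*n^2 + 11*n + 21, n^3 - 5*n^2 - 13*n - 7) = n^2 - 6*n - 7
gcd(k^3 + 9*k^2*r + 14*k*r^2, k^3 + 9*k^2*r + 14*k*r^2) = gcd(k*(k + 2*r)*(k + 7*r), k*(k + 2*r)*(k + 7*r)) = k^3 + 9*k^2*r + 14*k*r^2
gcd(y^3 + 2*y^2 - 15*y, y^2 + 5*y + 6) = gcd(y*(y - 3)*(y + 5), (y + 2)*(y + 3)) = 1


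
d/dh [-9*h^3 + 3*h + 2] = 3 - 27*h^2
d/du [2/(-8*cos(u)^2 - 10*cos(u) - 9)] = -4*(8*cos(u) + 5)*sin(u)/(8*cos(u)^2 + 10*cos(u) + 9)^2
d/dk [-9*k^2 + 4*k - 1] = 4 - 18*k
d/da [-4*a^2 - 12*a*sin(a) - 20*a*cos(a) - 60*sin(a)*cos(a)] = 20*a*sin(a) - 12*a*cos(a) - 8*a - 12*sin(a) - 20*cos(a) - 60*cos(2*a)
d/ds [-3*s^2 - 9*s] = -6*s - 9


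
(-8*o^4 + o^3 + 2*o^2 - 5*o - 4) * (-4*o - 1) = 32*o^5 + 4*o^4 - 9*o^3 + 18*o^2 + 21*o + 4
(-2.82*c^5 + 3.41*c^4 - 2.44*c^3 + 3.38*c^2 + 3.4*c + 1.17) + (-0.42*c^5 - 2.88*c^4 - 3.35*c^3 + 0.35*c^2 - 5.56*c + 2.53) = -3.24*c^5 + 0.53*c^4 - 5.79*c^3 + 3.73*c^2 - 2.16*c + 3.7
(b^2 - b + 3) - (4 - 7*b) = b^2 + 6*b - 1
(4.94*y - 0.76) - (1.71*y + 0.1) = 3.23*y - 0.86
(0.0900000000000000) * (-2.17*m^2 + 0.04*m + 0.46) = -0.1953*m^2 + 0.0036*m + 0.0414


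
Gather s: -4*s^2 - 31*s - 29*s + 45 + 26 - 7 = -4*s^2 - 60*s + 64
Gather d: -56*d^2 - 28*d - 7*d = -56*d^2 - 35*d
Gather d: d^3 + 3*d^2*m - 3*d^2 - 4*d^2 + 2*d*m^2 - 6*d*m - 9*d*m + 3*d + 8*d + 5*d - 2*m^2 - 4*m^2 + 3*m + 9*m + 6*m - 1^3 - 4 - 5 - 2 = d^3 + d^2*(3*m - 7) + d*(2*m^2 - 15*m + 16) - 6*m^2 + 18*m - 12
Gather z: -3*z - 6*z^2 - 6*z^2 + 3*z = -12*z^2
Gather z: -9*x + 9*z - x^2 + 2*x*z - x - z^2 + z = -x^2 - 10*x - z^2 + z*(2*x + 10)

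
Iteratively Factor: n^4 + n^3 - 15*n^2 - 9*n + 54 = (n - 2)*(n^3 + 3*n^2 - 9*n - 27) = (n - 3)*(n - 2)*(n^2 + 6*n + 9) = (n - 3)*(n - 2)*(n + 3)*(n + 3)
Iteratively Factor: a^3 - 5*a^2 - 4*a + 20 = (a + 2)*(a^2 - 7*a + 10) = (a - 5)*(a + 2)*(a - 2)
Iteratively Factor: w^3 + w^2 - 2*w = (w)*(w^2 + w - 2) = w*(w - 1)*(w + 2)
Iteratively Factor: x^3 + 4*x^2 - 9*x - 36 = (x + 3)*(x^2 + x - 12) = (x + 3)*(x + 4)*(x - 3)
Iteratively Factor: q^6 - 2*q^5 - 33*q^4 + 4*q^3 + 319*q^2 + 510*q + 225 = (q + 1)*(q^5 - 3*q^4 - 30*q^3 + 34*q^2 + 285*q + 225) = (q + 1)*(q + 3)*(q^4 - 6*q^3 - 12*q^2 + 70*q + 75) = (q - 5)*(q + 1)*(q + 3)*(q^3 - q^2 - 17*q - 15) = (q - 5)*(q + 1)*(q + 3)^2*(q^2 - 4*q - 5) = (q - 5)^2*(q + 1)*(q + 3)^2*(q + 1)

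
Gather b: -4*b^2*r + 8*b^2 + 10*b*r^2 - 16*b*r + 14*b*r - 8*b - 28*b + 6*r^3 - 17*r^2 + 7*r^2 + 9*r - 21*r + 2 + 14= b^2*(8 - 4*r) + b*(10*r^2 - 2*r - 36) + 6*r^3 - 10*r^2 - 12*r + 16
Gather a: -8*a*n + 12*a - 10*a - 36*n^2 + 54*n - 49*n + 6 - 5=a*(2 - 8*n) - 36*n^2 + 5*n + 1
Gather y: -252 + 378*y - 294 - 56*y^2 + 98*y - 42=-56*y^2 + 476*y - 588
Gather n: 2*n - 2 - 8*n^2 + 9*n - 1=-8*n^2 + 11*n - 3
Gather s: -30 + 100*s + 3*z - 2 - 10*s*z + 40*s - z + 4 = s*(140 - 10*z) + 2*z - 28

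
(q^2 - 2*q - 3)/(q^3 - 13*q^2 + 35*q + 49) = (q - 3)/(q^2 - 14*q + 49)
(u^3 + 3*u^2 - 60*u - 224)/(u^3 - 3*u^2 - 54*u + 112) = (u + 4)/(u - 2)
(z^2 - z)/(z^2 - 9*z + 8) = z/(z - 8)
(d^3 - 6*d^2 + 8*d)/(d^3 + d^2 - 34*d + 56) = d/(d + 7)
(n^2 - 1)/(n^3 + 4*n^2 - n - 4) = 1/(n + 4)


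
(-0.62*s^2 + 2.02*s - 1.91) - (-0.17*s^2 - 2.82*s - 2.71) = -0.45*s^2 + 4.84*s + 0.8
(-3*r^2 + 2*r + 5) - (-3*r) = -3*r^2 + 5*r + 5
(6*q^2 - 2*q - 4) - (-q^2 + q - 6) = 7*q^2 - 3*q + 2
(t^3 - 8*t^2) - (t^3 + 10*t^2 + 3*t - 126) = -18*t^2 - 3*t + 126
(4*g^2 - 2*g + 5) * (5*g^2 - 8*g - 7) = 20*g^4 - 42*g^3 + 13*g^2 - 26*g - 35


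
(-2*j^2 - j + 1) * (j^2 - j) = -2*j^4 + j^3 + 2*j^2 - j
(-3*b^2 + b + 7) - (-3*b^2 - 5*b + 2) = 6*b + 5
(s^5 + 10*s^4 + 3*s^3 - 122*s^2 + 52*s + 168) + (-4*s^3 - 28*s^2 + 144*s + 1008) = s^5 + 10*s^4 - s^3 - 150*s^2 + 196*s + 1176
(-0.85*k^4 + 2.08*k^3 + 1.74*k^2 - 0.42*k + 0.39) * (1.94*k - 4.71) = -1.649*k^5 + 8.0387*k^4 - 6.4212*k^3 - 9.0102*k^2 + 2.7348*k - 1.8369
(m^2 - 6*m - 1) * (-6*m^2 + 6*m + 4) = -6*m^4 + 42*m^3 - 26*m^2 - 30*m - 4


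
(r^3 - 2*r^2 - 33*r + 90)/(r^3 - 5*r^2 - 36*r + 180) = (r - 3)/(r - 6)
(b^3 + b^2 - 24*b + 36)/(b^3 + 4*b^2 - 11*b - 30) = (b^2 + 4*b - 12)/(b^2 + 7*b + 10)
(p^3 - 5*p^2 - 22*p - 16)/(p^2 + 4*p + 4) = (p^2 - 7*p - 8)/(p + 2)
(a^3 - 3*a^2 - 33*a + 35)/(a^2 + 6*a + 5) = (a^2 - 8*a + 7)/(a + 1)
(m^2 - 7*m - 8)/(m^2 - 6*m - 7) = (m - 8)/(m - 7)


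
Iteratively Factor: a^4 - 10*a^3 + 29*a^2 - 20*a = (a - 5)*(a^3 - 5*a^2 + 4*a) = (a - 5)*(a - 4)*(a^2 - a) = (a - 5)*(a - 4)*(a - 1)*(a)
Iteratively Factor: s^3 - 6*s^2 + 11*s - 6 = (s - 1)*(s^2 - 5*s + 6) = (s - 2)*(s - 1)*(s - 3)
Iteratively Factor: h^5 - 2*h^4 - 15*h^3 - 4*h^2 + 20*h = (h + 2)*(h^4 - 4*h^3 - 7*h^2 + 10*h) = (h + 2)^2*(h^3 - 6*h^2 + 5*h) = (h - 1)*(h + 2)^2*(h^2 - 5*h) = (h - 5)*(h - 1)*(h + 2)^2*(h)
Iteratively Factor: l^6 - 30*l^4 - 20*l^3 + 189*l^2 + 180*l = (l - 5)*(l^5 + 5*l^4 - 5*l^3 - 45*l^2 - 36*l) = (l - 5)*(l + 4)*(l^4 + l^3 - 9*l^2 - 9*l) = l*(l - 5)*(l + 4)*(l^3 + l^2 - 9*l - 9) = l*(l - 5)*(l + 3)*(l + 4)*(l^2 - 2*l - 3) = l*(l - 5)*(l - 3)*(l + 3)*(l + 4)*(l + 1)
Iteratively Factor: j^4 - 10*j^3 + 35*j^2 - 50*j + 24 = (j - 1)*(j^3 - 9*j^2 + 26*j - 24) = (j - 2)*(j - 1)*(j^2 - 7*j + 12) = (j - 4)*(j - 2)*(j - 1)*(j - 3)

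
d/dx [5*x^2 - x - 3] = 10*x - 1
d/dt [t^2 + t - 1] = 2*t + 1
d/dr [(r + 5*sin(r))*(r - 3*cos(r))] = (r + 5*sin(r))*(3*sin(r) + 1) + (r - 3*cos(r))*(5*cos(r) + 1)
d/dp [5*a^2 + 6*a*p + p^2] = 6*a + 2*p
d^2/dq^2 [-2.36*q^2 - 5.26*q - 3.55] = -4.72000000000000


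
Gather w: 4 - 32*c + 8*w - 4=-32*c + 8*w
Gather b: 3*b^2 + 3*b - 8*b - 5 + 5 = 3*b^2 - 5*b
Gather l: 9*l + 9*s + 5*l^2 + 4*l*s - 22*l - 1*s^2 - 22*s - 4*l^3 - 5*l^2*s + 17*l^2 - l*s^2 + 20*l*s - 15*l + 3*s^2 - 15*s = -4*l^3 + l^2*(22 - 5*s) + l*(-s^2 + 24*s - 28) + 2*s^2 - 28*s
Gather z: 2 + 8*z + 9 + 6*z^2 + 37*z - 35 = 6*z^2 + 45*z - 24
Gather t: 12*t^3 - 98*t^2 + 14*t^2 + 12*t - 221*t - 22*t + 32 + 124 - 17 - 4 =12*t^3 - 84*t^2 - 231*t + 135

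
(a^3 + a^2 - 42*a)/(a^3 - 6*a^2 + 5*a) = (a^2 + a - 42)/(a^2 - 6*a + 5)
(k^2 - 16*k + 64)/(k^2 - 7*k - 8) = (k - 8)/(k + 1)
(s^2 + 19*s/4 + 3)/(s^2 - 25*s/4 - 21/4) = (s + 4)/(s - 7)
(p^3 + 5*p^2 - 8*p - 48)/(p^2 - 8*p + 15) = (p^2 + 8*p + 16)/(p - 5)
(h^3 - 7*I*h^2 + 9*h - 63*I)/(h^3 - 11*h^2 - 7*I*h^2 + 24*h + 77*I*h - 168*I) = (h^2 + 9)/(h^2 - 11*h + 24)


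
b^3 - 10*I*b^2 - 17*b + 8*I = (b - 8*I)*(b - I)^2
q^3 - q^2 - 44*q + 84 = (q - 6)*(q - 2)*(q + 7)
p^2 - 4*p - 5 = (p - 5)*(p + 1)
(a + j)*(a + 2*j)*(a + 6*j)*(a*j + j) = a^4*j + 9*a^3*j^2 + a^3*j + 20*a^2*j^3 + 9*a^2*j^2 + 12*a*j^4 + 20*a*j^3 + 12*j^4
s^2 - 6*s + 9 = (s - 3)^2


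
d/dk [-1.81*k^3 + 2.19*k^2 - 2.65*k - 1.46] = -5.43*k^2 + 4.38*k - 2.65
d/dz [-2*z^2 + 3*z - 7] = 3 - 4*z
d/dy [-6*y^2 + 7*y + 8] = 7 - 12*y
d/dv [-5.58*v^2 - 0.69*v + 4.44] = -11.16*v - 0.69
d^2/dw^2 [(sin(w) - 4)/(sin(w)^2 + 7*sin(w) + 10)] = (-sin(w)^5 + 23*sin(w)^4 + 146*sin(w)^3 + 82*sin(w)^2 - 608*sin(w) - 452)/(sin(w)^2 + 7*sin(w) + 10)^3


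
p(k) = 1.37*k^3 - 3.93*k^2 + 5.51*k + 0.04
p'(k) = 4.11*k^2 - 7.86*k + 5.51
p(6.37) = 229.78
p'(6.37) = 122.21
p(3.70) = 36.02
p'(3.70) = 32.69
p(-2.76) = -73.91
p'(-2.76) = 58.51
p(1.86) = 5.51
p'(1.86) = 5.11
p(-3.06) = -92.87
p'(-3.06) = 68.05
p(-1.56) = -23.32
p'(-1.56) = 27.77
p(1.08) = 3.13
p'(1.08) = 1.82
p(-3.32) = -111.71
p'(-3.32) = 76.91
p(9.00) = 730.03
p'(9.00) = 267.68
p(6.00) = 187.54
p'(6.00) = 106.31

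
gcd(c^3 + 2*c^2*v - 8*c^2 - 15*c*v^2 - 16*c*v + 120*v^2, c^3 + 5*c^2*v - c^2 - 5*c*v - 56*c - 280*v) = c^2 + 5*c*v - 8*c - 40*v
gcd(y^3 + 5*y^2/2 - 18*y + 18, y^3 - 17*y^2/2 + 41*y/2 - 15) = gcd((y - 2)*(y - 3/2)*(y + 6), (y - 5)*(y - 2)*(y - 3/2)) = y^2 - 7*y/2 + 3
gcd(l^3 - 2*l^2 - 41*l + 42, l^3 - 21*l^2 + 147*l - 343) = l - 7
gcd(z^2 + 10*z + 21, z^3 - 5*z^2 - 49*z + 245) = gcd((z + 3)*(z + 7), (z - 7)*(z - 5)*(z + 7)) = z + 7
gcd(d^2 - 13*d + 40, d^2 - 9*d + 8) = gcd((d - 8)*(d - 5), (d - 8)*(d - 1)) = d - 8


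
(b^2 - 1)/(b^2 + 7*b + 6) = (b - 1)/(b + 6)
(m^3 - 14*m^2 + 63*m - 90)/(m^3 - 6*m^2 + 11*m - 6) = (m^2 - 11*m + 30)/(m^2 - 3*m + 2)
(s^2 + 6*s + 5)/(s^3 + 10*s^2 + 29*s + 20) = 1/(s + 4)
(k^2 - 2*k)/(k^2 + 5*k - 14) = k/(k + 7)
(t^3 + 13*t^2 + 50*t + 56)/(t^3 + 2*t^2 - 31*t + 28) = (t^2 + 6*t + 8)/(t^2 - 5*t + 4)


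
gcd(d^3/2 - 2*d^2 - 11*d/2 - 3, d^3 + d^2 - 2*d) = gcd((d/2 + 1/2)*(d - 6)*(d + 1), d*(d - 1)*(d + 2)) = 1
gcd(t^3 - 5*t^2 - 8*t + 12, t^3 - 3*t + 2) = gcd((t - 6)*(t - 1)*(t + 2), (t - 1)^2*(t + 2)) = t^2 + t - 2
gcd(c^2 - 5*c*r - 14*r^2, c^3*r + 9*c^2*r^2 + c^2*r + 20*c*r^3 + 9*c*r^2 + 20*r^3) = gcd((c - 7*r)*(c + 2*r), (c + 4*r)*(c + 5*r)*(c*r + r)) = 1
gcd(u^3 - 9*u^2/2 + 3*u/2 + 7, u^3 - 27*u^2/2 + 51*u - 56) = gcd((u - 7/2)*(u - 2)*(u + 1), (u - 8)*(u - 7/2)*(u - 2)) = u^2 - 11*u/2 + 7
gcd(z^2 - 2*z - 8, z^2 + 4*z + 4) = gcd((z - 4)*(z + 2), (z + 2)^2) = z + 2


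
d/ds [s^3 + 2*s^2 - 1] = s*(3*s + 4)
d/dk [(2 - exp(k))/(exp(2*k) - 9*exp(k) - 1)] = ((exp(k) - 2)*(2*exp(k) - 9) - exp(2*k) + 9*exp(k) + 1)*exp(k)/(-exp(2*k) + 9*exp(k) + 1)^2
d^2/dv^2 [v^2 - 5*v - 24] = 2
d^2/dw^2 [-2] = 0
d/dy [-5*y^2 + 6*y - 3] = 6 - 10*y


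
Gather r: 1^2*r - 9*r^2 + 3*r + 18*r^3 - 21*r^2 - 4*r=18*r^3 - 30*r^2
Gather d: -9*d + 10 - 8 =2 - 9*d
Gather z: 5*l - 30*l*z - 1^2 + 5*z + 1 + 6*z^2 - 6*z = 5*l + 6*z^2 + z*(-30*l - 1)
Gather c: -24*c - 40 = -24*c - 40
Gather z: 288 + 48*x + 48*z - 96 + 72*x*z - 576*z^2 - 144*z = 48*x - 576*z^2 + z*(72*x - 96) + 192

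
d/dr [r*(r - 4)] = 2*r - 4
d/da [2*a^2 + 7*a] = 4*a + 7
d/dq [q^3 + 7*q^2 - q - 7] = 3*q^2 + 14*q - 1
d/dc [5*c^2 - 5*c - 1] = 10*c - 5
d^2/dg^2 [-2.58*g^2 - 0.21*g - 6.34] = -5.16000000000000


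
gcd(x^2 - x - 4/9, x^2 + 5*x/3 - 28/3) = 1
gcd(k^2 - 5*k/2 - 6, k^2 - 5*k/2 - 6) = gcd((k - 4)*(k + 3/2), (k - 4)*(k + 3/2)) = k^2 - 5*k/2 - 6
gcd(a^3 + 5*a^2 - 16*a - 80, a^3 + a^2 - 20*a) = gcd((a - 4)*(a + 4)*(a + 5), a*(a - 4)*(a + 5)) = a^2 + a - 20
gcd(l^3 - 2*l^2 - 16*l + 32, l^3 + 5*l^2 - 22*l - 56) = l - 4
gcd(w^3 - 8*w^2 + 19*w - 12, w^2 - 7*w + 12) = w^2 - 7*w + 12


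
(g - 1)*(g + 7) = g^2 + 6*g - 7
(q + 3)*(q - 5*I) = q^2 + 3*q - 5*I*q - 15*I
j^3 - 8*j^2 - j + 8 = (j - 8)*(j - 1)*(j + 1)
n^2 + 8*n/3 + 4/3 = (n + 2/3)*(n + 2)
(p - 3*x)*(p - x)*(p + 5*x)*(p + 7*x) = p^4 + 8*p^3*x - 10*p^2*x^2 - 104*p*x^3 + 105*x^4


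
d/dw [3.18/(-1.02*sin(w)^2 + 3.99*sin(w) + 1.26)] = (6.4872*sin(w) - 12.6882)*cos(w)/(-1.02*sin(w)^2 + 3.99*sin(w) + 1.26)^2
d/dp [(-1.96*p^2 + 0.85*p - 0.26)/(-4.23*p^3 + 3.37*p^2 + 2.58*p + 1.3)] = (-8.2908*p^4 + 7.191*p^3 - 11.2207*p^2 - 3.3436*p + 1.7758)/(17.8929*p^6 - 28.5102*p^5 - 10.4699*p^4 + 6.3912*p^3 + 15.4184*p^2 + 6.708*p + 1.69)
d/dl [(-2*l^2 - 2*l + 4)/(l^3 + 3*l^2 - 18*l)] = 2*(l^4 + 2*l^3 + 15*l^2 - 12*l + 36)/(l^2*(l^4 + 6*l^3 - 27*l^2 - 108*l + 324))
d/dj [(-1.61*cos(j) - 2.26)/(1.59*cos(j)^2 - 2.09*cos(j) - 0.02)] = (-2.5599*cos(j)^2 - 7.1868*cos(j) + 4.6912)*sin(j)/(2.5281*cos(j)^4 - 6.6462*cos(j)^3 + 4.3045*cos(j)^2 + 0.0836*cos(j) + 0.0004)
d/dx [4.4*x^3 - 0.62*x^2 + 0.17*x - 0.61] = 13.2*x^2 - 1.24*x + 0.17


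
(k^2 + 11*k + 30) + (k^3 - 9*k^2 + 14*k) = k^3 - 8*k^2 + 25*k + 30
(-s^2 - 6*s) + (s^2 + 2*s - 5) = -4*s - 5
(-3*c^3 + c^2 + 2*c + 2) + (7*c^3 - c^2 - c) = 4*c^3 + c + 2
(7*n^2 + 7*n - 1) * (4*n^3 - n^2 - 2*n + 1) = 28*n^5 + 21*n^4 - 25*n^3 - 6*n^2 + 9*n - 1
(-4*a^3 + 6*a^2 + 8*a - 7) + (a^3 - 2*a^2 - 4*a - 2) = -3*a^3 + 4*a^2 + 4*a - 9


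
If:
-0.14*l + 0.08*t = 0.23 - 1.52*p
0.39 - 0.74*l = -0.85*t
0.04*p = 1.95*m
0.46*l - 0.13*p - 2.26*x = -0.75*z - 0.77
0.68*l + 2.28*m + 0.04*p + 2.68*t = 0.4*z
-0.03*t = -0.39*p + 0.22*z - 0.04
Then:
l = 0.47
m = 0.00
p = 0.20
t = -0.05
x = 0.60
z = 0.54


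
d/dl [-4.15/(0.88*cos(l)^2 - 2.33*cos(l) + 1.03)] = (9.6695 - 7.304*cos(l))*sin(l)/(0.88*cos(l)^2 - 2.33*cos(l) + 1.03)^2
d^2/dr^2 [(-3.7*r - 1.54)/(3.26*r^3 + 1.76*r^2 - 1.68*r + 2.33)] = (-235.93272*r^5 - 323.772768*r^4 - 204.825024*r^3 + 359.237328*r^2 + 188.543784*r - 25.029088)/(34.645976*r^9 + 56.113728*r^8 - 23.268576*r^7 + 21.903692*r^6 + 92.202816*r^5 - 40.011168*r^4 + 7.01694600000001*r^3 + 48.393168*r^2 - 27.361656*r + 12.649337)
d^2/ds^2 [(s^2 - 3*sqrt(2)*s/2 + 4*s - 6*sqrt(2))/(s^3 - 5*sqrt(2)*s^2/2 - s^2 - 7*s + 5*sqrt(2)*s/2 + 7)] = 2*(4*s^6 - 18*sqrt(2)*s^5 + 48*s^5 - 276*sqrt(2)*s^4 + 126*s^4 + 49*sqrt(2)*s^3 + 1084*s^3 - 1668*s^2 - 6*sqrt(2)*s^2 - 2454*s + 1614*sqrt(2)*s - 2218*sqrt(2) + 2030)/(4*s^9 - 30*sqrt(2)*s^8 - 12*s^8 + 78*s^7 + 90*sqrt(2)*s^7 - 202*s^6 + 205*sqrt(2)*s^6 - 855*sqrt(2)*s^5 - 264*s^5 - 585*sqrt(2)*s^4 + 1320*s^4 - 2758*s^3 + 4115*sqrt(2)*s^3 - 4410*sqrt(2)*s^2 + 4578*s^2 - 4116*s + 1470*sqrt(2)*s + 1372)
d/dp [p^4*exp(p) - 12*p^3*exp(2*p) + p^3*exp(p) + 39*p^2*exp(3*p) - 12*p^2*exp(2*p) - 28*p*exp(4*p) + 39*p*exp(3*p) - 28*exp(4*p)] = (p^4 - 24*p^3*exp(p) + 5*p^3 + 117*p^2*exp(2*p) - 60*p^2*exp(p) + 3*p^2 - 112*p*exp(3*p) + 195*p*exp(2*p) - 24*p*exp(p) - 140*exp(3*p) + 39*exp(2*p))*exp(p)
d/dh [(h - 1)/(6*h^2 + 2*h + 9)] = (-6*h^2 + 12*h + 11)/(36*h^4 + 24*h^3 + 112*h^2 + 36*h + 81)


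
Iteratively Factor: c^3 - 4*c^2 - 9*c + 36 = (c - 4)*(c^2 - 9) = (c - 4)*(c + 3)*(c - 3)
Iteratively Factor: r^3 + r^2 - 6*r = (r - 2)*(r^2 + 3*r) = r*(r - 2)*(r + 3)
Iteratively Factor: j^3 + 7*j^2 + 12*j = (j + 3)*(j^2 + 4*j) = (j + 3)*(j + 4)*(j)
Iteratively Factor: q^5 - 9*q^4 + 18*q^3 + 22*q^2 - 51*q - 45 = (q - 3)*(q^4 - 6*q^3 + 22*q + 15) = (q - 3)*(q + 1)*(q^3 - 7*q^2 + 7*q + 15) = (q - 5)*(q - 3)*(q + 1)*(q^2 - 2*q - 3) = (q - 5)*(q - 3)^2*(q + 1)*(q + 1)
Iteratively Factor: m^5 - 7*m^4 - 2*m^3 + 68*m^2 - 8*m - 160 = (m - 5)*(m^4 - 2*m^3 - 12*m^2 + 8*m + 32) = (m - 5)*(m - 4)*(m^3 + 2*m^2 - 4*m - 8) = (m - 5)*(m - 4)*(m + 2)*(m^2 - 4) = (m - 5)*(m - 4)*(m + 2)^2*(m - 2)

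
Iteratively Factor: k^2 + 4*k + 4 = (k + 2)*(k + 2)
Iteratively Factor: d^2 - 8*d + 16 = (d - 4)*(d - 4)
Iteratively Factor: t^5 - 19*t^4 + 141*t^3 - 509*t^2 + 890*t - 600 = (t - 3)*(t^4 - 16*t^3 + 93*t^2 - 230*t + 200) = (t - 4)*(t - 3)*(t^3 - 12*t^2 + 45*t - 50) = (t - 5)*(t - 4)*(t - 3)*(t^2 - 7*t + 10) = (t - 5)*(t - 4)*(t - 3)*(t - 2)*(t - 5)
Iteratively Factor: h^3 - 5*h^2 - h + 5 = (h - 1)*(h^2 - 4*h - 5) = (h - 1)*(h + 1)*(h - 5)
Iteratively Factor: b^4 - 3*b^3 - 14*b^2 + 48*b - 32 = (b - 1)*(b^3 - 2*b^2 - 16*b + 32) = (b - 4)*(b - 1)*(b^2 + 2*b - 8) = (b - 4)*(b - 1)*(b + 4)*(b - 2)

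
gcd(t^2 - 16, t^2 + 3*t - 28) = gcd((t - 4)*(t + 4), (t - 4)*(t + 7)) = t - 4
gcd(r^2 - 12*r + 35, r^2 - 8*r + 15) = r - 5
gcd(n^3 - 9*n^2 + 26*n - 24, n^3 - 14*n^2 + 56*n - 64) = n^2 - 6*n + 8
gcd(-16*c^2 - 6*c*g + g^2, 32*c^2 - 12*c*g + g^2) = 8*c - g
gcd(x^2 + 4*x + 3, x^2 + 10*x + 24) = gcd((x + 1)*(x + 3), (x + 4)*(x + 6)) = 1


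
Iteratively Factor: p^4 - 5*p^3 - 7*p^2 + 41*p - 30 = (p - 2)*(p^3 - 3*p^2 - 13*p + 15) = (p - 5)*(p - 2)*(p^2 + 2*p - 3) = (p - 5)*(p - 2)*(p - 1)*(p + 3)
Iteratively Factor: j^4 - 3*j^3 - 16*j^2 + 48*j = (j)*(j^3 - 3*j^2 - 16*j + 48) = j*(j - 3)*(j^2 - 16) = j*(j - 4)*(j - 3)*(j + 4)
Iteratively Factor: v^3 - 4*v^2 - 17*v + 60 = (v - 3)*(v^2 - v - 20) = (v - 5)*(v - 3)*(v + 4)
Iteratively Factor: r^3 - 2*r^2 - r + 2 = (r - 1)*(r^2 - r - 2) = (r - 1)*(r + 1)*(r - 2)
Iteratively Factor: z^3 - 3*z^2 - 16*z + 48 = (z + 4)*(z^2 - 7*z + 12) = (z - 3)*(z + 4)*(z - 4)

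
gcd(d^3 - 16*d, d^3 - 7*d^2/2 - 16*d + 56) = d^2 - 16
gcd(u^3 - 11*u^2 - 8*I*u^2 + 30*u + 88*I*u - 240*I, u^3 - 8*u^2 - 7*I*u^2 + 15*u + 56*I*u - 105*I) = u - 5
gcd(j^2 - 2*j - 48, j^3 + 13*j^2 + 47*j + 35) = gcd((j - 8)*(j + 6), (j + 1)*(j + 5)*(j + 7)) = 1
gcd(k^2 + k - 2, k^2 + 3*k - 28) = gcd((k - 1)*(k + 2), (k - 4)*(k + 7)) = 1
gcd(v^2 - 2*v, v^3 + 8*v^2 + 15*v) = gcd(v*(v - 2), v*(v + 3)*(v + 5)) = v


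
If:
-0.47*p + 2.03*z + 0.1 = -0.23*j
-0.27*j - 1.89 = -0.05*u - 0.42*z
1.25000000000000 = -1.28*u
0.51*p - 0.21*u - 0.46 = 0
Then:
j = -6.02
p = 0.50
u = -0.98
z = 0.75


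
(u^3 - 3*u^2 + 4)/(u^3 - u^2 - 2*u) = (u - 2)/u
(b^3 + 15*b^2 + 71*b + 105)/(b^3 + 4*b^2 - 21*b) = (b^2 + 8*b + 15)/(b*(b - 3))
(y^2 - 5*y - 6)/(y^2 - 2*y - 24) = (y + 1)/(y + 4)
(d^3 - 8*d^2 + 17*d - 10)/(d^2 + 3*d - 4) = (d^2 - 7*d + 10)/(d + 4)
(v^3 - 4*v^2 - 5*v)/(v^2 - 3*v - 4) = v*(v - 5)/(v - 4)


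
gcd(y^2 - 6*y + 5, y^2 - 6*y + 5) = y^2 - 6*y + 5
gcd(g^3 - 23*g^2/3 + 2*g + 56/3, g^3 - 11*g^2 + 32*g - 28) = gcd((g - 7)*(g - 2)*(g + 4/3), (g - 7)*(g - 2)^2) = g^2 - 9*g + 14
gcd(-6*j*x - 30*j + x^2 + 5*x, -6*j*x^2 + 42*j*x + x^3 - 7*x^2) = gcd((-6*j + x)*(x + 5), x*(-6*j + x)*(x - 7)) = -6*j + x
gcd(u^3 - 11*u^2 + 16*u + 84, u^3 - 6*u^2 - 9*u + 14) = u^2 - 5*u - 14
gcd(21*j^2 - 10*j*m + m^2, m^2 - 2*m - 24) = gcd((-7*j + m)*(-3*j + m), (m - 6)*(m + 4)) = 1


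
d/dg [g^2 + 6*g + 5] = 2*g + 6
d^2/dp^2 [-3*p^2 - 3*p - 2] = -6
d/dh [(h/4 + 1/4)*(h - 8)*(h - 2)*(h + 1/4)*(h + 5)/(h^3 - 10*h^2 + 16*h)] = h/2 + 25/16 - 5/(16*h^2)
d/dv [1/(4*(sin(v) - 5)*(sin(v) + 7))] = -(sin(v) + 1)*cos(v)/(2*(sin(v) - 5)^2*(sin(v) + 7)^2)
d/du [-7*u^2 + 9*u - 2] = 9 - 14*u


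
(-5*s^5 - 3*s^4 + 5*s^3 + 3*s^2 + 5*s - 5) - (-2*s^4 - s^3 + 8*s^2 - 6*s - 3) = -5*s^5 - s^4 + 6*s^3 - 5*s^2 + 11*s - 2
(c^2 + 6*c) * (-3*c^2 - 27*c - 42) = -3*c^4 - 45*c^3 - 204*c^2 - 252*c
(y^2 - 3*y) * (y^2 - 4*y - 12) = y^4 - 7*y^3 + 36*y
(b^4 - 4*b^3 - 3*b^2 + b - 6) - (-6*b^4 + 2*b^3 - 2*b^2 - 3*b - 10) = 7*b^4 - 6*b^3 - b^2 + 4*b + 4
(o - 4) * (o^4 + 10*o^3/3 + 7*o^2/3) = o^5 - 2*o^4/3 - 11*o^3 - 28*o^2/3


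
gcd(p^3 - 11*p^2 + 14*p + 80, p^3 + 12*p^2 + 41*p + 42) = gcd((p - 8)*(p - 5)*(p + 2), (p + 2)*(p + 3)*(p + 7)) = p + 2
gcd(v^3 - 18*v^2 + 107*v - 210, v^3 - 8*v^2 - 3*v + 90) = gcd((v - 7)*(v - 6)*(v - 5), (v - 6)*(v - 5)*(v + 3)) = v^2 - 11*v + 30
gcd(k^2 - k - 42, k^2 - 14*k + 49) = k - 7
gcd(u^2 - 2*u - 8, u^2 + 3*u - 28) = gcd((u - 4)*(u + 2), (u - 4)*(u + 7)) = u - 4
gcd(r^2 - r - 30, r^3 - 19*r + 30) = r + 5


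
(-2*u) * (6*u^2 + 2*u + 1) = -12*u^3 - 4*u^2 - 2*u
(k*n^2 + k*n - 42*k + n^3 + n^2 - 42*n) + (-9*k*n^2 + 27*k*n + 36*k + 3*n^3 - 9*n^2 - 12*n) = -8*k*n^2 + 28*k*n - 6*k + 4*n^3 - 8*n^2 - 54*n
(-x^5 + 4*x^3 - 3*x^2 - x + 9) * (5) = -5*x^5 + 20*x^3 - 15*x^2 - 5*x + 45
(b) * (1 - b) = -b^2 + b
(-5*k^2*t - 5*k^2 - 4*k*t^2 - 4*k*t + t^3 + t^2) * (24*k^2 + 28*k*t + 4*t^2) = -120*k^4*t - 120*k^4 - 236*k^3*t^2 - 236*k^3*t - 108*k^2*t^3 - 108*k^2*t^2 + 12*k*t^4 + 12*k*t^3 + 4*t^5 + 4*t^4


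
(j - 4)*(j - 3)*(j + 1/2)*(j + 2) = j^4 - 9*j^3/2 - 9*j^2/2 + 23*j + 12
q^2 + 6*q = q*(q + 6)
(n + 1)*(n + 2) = n^2 + 3*n + 2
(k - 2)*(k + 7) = k^2 + 5*k - 14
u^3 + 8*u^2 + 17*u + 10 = (u + 1)*(u + 2)*(u + 5)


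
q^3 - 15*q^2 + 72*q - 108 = (q - 6)^2*(q - 3)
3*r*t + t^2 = t*(3*r + t)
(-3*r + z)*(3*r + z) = -9*r^2 + z^2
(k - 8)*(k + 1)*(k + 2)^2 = k^4 - 3*k^3 - 32*k^2 - 60*k - 32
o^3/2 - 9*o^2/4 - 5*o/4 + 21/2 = (o/2 + 1)*(o - 7/2)*(o - 3)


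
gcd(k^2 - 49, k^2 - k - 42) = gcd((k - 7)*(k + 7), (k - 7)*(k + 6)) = k - 7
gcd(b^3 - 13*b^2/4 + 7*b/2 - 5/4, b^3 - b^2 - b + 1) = b^2 - 2*b + 1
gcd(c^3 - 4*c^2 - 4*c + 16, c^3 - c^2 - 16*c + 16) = c - 4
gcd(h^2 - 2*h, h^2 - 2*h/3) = h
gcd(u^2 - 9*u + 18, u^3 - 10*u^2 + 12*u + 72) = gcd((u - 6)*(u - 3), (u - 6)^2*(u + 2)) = u - 6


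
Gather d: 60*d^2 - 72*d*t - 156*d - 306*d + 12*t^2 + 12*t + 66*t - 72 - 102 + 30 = 60*d^2 + d*(-72*t - 462) + 12*t^2 + 78*t - 144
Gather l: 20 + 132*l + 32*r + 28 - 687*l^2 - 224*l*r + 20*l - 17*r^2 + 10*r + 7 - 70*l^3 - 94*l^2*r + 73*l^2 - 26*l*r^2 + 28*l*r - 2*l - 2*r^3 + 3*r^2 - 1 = -70*l^3 + l^2*(-94*r - 614) + l*(-26*r^2 - 196*r + 150) - 2*r^3 - 14*r^2 + 42*r + 54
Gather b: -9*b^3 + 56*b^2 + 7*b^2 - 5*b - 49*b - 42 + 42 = -9*b^3 + 63*b^2 - 54*b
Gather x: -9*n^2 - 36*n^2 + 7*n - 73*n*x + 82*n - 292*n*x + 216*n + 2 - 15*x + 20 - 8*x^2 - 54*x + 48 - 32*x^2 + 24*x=-45*n^2 + 305*n - 40*x^2 + x*(-365*n - 45) + 70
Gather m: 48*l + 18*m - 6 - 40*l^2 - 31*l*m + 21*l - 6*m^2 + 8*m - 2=-40*l^2 + 69*l - 6*m^2 + m*(26 - 31*l) - 8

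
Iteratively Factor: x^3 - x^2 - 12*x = (x - 4)*(x^2 + 3*x) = x*(x - 4)*(x + 3)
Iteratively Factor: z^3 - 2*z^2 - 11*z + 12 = (z - 1)*(z^2 - z - 12) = (z - 1)*(z + 3)*(z - 4)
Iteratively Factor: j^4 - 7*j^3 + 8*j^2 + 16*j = (j + 1)*(j^3 - 8*j^2 + 16*j) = (j - 4)*(j + 1)*(j^2 - 4*j) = j*(j - 4)*(j + 1)*(j - 4)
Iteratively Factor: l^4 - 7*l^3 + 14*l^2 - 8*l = (l)*(l^3 - 7*l^2 + 14*l - 8) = l*(l - 2)*(l^2 - 5*l + 4) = l*(l - 4)*(l - 2)*(l - 1)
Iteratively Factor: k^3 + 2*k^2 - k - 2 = (k - 1)*(k^2 + 3*k + 2) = (k - 1)*(k + 1)*(k + 2)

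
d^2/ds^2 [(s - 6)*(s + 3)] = 2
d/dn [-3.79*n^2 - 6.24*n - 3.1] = -7.58*n - 6.24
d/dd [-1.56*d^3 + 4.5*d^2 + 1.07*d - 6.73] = -4.68*d^2 + 9.0*d + 1.07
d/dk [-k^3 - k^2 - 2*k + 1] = -3*k^2 - 2*k - 2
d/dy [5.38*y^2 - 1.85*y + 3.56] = 10.76*y - 1.85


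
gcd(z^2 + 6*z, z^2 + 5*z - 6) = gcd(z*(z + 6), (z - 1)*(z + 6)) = z + 6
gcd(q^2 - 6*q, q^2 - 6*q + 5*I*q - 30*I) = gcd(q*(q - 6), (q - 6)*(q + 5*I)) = q - 6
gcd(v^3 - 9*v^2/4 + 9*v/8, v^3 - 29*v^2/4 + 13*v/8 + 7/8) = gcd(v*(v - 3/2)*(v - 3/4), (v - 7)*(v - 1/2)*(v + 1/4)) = 1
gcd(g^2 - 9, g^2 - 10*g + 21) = g - 3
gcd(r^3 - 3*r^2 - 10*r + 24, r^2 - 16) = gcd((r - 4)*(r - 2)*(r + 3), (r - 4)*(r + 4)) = r - 4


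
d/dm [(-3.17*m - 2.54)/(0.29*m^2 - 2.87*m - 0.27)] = (0.9193*m^2 + 1.4732*m - 6.4339)/(0.0841*m^4 - 1.6646*m^3 + 8.0803*m^2 + 1.5498*m + 0.0729)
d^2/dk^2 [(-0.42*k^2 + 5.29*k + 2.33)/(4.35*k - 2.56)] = (200.492706 - 2.8421709430404e-14*k)/(82.312875*k^3 - 145.3248*k^2 + 85.52448*k - 16.777216)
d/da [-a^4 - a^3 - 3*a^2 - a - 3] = -4*a^3 - 3*a^2 - 6*a - 1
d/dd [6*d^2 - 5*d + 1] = 12*d - 5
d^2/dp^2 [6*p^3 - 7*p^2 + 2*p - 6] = 36*p - 14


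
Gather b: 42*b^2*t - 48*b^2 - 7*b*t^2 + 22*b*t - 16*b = b^2*(42*t - 48) + b*(-7*t^2 + 22*t - 16)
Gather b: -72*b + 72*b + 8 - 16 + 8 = 0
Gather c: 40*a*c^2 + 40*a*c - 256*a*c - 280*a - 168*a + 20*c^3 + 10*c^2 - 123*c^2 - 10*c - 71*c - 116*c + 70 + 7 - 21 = -448*a + 20*c^3 + c^2*(40*a - 113) + c*(-216*a - 197) + 56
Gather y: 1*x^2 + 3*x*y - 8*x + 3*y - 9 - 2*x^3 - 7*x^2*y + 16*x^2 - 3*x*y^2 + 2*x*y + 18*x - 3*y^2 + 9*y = -2*x^3 + 17*x^2 + 10*x + y^2*(-3*x - 3) + y*(-7*x^2 + 5*x + 12) - 9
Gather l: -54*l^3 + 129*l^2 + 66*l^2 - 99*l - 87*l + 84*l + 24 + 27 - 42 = -54*l^3 + 195*l^2 - 102*l + 9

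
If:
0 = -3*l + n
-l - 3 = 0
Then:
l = -3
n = -9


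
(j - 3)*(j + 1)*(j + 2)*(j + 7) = j^4 + 7*j^3 - 7*j^2 - 55*j - 42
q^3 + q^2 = q^2*(q + 1)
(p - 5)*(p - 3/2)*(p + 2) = p^3 - 9*p^2/2 - 11*p/2 + 15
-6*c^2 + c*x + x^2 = (-2*c + x)*(3*c + x)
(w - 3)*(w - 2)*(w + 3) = w^3 - 2*w^2 - 9*w + 18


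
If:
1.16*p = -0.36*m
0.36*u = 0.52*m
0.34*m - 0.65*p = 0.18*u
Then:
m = 0.00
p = 0.00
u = 0.00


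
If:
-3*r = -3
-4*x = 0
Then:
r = 1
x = 0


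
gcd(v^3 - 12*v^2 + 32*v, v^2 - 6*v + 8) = v - 4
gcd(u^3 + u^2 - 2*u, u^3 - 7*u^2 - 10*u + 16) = u^2 + u - 2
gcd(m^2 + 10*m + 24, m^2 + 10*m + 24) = m^2 + 10*m + 24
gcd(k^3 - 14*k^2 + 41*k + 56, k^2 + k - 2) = 1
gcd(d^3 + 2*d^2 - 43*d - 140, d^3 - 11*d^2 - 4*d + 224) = d^2 - 3*d - 28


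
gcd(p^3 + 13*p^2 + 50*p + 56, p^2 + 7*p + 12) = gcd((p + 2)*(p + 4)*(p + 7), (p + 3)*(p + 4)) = p + 4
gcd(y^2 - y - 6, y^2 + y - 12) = y - 3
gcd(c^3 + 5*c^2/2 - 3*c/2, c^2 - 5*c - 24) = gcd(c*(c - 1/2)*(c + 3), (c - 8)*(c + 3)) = c + 3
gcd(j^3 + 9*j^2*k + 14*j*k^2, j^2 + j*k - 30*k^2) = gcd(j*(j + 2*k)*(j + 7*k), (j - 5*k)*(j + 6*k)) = 1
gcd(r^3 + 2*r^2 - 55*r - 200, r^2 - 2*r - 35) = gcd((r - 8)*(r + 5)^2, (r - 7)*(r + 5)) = r + 5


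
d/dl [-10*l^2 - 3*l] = -20*l - 3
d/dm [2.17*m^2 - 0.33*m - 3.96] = 4.34*m - 0.33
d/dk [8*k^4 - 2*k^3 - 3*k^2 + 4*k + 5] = 32*k^3 - 6*k^2 - 6*k + 4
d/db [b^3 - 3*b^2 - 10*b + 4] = 3*b^2 - 6*b - 10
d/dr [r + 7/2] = 1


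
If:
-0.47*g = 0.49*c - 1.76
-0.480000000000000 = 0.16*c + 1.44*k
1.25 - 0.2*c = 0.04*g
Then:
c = 6.95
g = -3.50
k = -1.11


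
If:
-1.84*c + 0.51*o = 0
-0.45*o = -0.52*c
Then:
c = 0.00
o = 0.00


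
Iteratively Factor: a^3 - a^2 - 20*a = (a + 4)*(a^2 - 5*a) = (a - 5)*(a + 4)*(a)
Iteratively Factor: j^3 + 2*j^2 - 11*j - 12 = (j + 1)*(j^2 + j - 12) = (j - 3)*(j + 1)*(j + 4)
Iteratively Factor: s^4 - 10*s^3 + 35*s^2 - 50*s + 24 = (s - 2)*(s^3 - 8*s^2 + 19*s - 12) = (s - 4)*(s - 2)*(s^2 - 4*s + 3) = (s - 4)*(s - 2)*(s - 1)*(s - 3)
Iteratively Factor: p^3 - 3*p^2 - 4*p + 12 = (p - 2)*(p^2 - p - 6) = (p - 3)*(p - 2)*(p + 2)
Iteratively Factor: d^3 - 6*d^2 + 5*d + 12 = (d - 3)*(d^2 - 3*d - 4) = (d - 3)*(d + 1)*(d - 4)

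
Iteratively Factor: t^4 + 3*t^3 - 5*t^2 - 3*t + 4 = (t + 1)*(t^3 + 2*t^2 - 7*t + 4) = (t - 1)*(t + 1)*(t^2 + 3*t - 4) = (t - 1)*(t + 1)*(t + 4)*(t - 1)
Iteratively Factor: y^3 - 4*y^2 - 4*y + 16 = (y + 2)*(y^2 - 6*y + 8) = (y - 4)*(y + 2)*(y - 2)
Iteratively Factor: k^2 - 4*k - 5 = (k - 5)*(k + 1)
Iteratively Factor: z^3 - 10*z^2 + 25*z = (z - 5)*(z^2 - 5*z) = (z - 5)^2*(z)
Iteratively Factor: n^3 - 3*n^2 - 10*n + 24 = (n + 3)*(n^2 - 6*n + 8) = (n - 4)*(n + 3)*(n - 2)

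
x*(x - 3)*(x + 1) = x^3 - 2*x^2 - 3*x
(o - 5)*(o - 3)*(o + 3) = o^3 - 5*o^2 - 9*o + 45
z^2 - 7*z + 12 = (z - 4)*(z - 3)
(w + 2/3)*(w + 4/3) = w^2 + 2*w + 8/9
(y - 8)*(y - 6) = y^2 - 14*y + 48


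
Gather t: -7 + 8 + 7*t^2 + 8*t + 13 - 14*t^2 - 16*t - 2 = -7*t^2 - 8*t + 12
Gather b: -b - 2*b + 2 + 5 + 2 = 9 - 3*b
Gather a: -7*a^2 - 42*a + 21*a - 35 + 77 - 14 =-7*a^2 - 21*a + 28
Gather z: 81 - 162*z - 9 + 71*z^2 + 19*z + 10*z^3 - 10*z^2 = 10*z^3 + 61*z^2 - 143*z + 72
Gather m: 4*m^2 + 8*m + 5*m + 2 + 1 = 4*m^2 + 13*m + 3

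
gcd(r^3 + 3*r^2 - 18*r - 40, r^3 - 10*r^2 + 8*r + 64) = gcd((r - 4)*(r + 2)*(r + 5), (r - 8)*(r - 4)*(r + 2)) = r^2 - 2*r - 8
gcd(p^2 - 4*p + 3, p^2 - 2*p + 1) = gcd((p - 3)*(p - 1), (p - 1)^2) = p - 1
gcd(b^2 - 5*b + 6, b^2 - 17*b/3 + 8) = b - 3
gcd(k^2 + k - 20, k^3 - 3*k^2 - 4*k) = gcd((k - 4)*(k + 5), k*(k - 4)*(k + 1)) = k - 4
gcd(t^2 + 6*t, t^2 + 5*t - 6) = t + 6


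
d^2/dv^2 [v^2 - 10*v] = 2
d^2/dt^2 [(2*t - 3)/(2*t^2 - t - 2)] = 2*(4*(2 - 3*t)*(-2*t^2 + t + 2) - (2*t - 3)*(4*t - 1)^2)/(-2*t^2 + t + 2)^3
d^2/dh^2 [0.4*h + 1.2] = 0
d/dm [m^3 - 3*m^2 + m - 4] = 3*m^2 - 6*m + 1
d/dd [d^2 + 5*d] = 2*d + 5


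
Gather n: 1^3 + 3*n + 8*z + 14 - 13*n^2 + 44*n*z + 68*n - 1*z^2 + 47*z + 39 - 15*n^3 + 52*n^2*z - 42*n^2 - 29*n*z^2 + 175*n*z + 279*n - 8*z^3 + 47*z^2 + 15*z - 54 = -15*n^3 + n^2*(52*z - 55) + n*(-29*z^2 + 219*z + 350) - 8*z^3 + 46*z^2 + 70*z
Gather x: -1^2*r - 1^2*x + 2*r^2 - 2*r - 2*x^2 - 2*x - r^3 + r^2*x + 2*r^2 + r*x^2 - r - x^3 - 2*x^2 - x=-r^3 + 4*r^2 - 4*r - x^3 + x^2*(r - 4) + x*(r^2 - 4)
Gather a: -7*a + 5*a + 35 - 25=10 - 2*a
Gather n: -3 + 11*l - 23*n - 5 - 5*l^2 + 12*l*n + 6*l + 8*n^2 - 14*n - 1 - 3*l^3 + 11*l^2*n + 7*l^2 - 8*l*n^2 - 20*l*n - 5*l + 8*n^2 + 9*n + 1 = -3*l^3 + 2*l^2 + 12*l + n^2*(16 - 8*l) + n*(11*l^2 - 8*l - 28) - 8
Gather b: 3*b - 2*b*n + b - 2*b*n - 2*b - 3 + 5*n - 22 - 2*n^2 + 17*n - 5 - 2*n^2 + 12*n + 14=b*(2 - 4*n) - 4*n^2 + 34*n - 16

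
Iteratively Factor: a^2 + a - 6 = (a - 2)*(a + 3)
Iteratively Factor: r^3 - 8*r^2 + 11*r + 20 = (r - 4)*(r^2 - 4*r - 5) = (r - 5)*(r - 4)*(r + 1)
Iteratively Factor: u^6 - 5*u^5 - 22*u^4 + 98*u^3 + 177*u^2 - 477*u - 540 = (u - 4)*(u^5 - u^4 - 26*u^3 - 6*u^2 + 153*u + 135) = (u - 5)*(u - 4)*(u^4 + 4*u^3 - 6*u^2 - 36*u - 27) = (u - 5)*(u - 4)*(u - 3)*(u^3 + 7*u^2 + 15*u + 9) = (u - 5)*(u - 4)*(u - 3)*(u + 3)*(u^2 + 4*u + 3) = (u - 5)*(u - 4)*(u - 3)*(u + 3)^2*(u + 1)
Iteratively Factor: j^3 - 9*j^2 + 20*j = (j)*(j^2 - 9*j + 20) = j*(j - 5)*(j - 4)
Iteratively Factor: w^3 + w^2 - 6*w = (w - 2)*(w^2 + 3*w) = w*(w - 2)*(w + 3)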